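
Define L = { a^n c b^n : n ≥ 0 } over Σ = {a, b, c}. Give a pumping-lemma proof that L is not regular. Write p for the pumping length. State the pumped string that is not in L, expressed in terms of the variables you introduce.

Toward a contradiction, assume L is regular with pumping length p.
Take w = a^p c b^p ∈ L with |w| = 2p+1 ≥ p.
Write w = xyz as guaranteed by the lemma, with |xy| ≤ p and y is nonempty.
Because |xy| ≤ p and w begins with p copies of a, we have y = a^k with 1 ≤ k ≤ p.
Pump with i = 2: xy^2z = a^{p+k} c b^p, which would require p+k = p. But k ≥ 1, so xy^2z ∉ L.
This contradicts the pumping lemma, so L is not regular.

a^{p+k} c b^p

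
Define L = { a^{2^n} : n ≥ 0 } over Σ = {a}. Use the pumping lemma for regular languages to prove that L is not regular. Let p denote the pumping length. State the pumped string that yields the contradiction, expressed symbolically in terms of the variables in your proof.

a^{2^p+k}

Suppose for contradiction that L is regular, and let p be the pumping length.
Take w = a^{2^p} ∈ L with |w| = 2^p ≥ p.
The pumping lemma gives a decomposition w = xyz where |xy| ≤ p and y is nonempty.
Then y = a^k for some k with 1 ≤ k ≤ p.
Pump with i = 2: xy^2z = a^{2^p+k}. Since 1 ≤ k ≤ p < 2^p, we have 2^p < 2^p+k < 2^{p+1}, so 2^p+k is not a power of 2. So xy^2z ∉ L.
This contradicts the pumping lemma, so L is not regular.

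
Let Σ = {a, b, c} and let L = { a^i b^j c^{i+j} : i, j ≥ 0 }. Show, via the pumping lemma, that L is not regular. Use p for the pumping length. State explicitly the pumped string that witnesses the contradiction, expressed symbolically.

Assume L is regular; let p be its pumping constant.
Take w = a^p b^p c^{2p} ∈ L (with i=j=p, i+j=2p), |w| = 4p ≥ p.
The pumping lemma gives a decomposition w = xyz where |xy| ≤ p and |y| > 0.
Since the first p symbols of w are all a's and |xy| ≤ p, y lies entirely in the leading a-block: y = a^k for some k with 1 ≤ k ≤ p.
Consider xy^2z = a^{p+k} b^p c^{2p}. Now the a- and b-counts sum to 2p+k, but the c-count is 2p ≠ 2p+k. So xy^2z ∉ L.
This contradicts the pumping lemma, so L is not regular.

a^{p+k} b^p c^{2p}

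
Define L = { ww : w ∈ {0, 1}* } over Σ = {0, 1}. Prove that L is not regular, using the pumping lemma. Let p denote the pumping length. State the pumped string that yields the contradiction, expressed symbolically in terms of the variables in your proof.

Assume L is regular. Let p be the pumping length given by the pumping lemma.
Take w = 0^p 1^p 0^p 1^p = uu where u = 0^p1^p; then w ∈ L and |w| = 4p ≥ p.
The pumping lemma gives a decomposition w = xyz where |xy| ≤ p and y is nonempty.
Since the first p symbols of w are all 0's and |xy| ≤ p, y lies entirely in the leading 0-block: y = 0^k for some k with 1 ≤ k ≤ p.
Pump with i = 2: xy^2z = 0^{p+k} 1^p 0^p 1^p, of length 4p+k. Suppose this equals vv. The string starts with 0 and ends with 1, so v does too; thus the boundary between the two copies of v is a 1→0 transition. There is exactly one such transition, at position 2p+k, so |v| = 2p+k and |vv| = 4p+2k ≠ 4p+k since k ≥ 1. So xy^2z ∉ L.
This is a contradiction; hence L is not regular.

0^{p+k} 1^p 0^p 1^p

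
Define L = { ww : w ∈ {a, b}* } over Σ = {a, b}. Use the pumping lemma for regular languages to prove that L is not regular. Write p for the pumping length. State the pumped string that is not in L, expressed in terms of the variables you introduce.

a^{p+k} b^p a^p b^p

Toward a contradiction, assume L is regular with pumping length p.
Take w = a^p b^p a^p b^p = uu where u = a^pb^p; then w ∈ L and |w| = 4p ≥ p.
The pumping lemma gives a decomposition w = xyz where |xy| ≤ p and |y| ≥ 1.
Since the first p symbols of w are all a's and |xy| ≤ p, y lies entirely in the leading a-block: y = a^k for some k with 1 ≤ k ≤ p.
Pump with i = 2: xy^2z = a^{p+k} b^p a^p b^p, of length 4p+k. Suppose this equals vv. The string starts with a and ends with b, so v does too; thus the boundary between the two copies of v is a b→a transition. There is exactly one such transition, at position 2p+k, so |v| = 2p+k and |vv| = 4p+2k ≠ 4p+k since k ≥ 1. So xy^2z ∉ L.
This is a contradiction; hence L is not regular.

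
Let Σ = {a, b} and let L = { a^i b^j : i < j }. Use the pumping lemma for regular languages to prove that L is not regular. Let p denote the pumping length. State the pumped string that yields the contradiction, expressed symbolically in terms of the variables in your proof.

Suppose for contradiction that L is regular, and let p be the pumping length.
Choose w = a^p b^{p+1} ∈ L, with |w| = 2p+1 ≥ p.
Write w = xyz as guaranteed by the lemma, with |xy| ≤ p and |y| ≥ 1.
Because |xy| ≤ p and w begins with p copies of a, we have y = a^k with 1 ≤ k ≤ p.
Consider xy^2z = a^{p+k} b^{p+1}. Since k ≥ 1, the a-count p+k is at least p+1, so i < j fails; thus xy^2z ∉ L.
This is a contradiction; hence L is not regular.

a^{p+k} b^{p+1}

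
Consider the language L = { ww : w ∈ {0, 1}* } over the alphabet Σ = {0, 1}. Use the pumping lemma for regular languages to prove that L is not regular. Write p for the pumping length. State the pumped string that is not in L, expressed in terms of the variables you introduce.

Assume L is regular; let p be its pumping constant.
Take w = 0^p 1^p 0^p 1^p = uu where u = 0^p1^p; then w ∈ L and |w| = 4p ≥ p.
Write w = xyz as guaranteed by the lemma, with |xy| ≤ p and |y| ≥ 1.
Since the first p symbols of w are all 0's and |xy| ≤ p, y lies entirely in the leading 0-block: y = 0^k for some k with 1 ≤ k ≤ p.
Pump with i = 2: xy^2z = 0^{p+k} 1^p 0^p 1^p, of length 4p+k. Suppose this equals vv. The string starts with 0 and ends with 1, so v does too; thus the boundary between the two copies of v is a 1→0 transition. There is exactly one such transition, at position 2p+k, so |v| = 2p+k and |vv| = 4p+2k ≠ 4p+k since k ≥ 1. So xy^2z ∉ L.
This is a contradiction; hence L is not regular.

0^{p+k} 1^p 0^p 1^p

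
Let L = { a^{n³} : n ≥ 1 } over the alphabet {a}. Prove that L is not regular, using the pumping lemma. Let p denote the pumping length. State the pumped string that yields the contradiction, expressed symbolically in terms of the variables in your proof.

Suppose for contradiction that L is regular, and let p be the pumping length.
Take w = a^{p³} ∈ L with |w| = p³ ≥ p.
The pumping lemma gives a decomposition w = xyz where |xy| ≤ p and y is nonempty.
Then y = a^k for some k with 1 ≤ k ≤ p.
Pump with i = 2: xy^2z = a^{p³+k}. Since 1 ≤ k ≤ p, p³ < p³+k ≤ p³+p < p³+3p²+3p+1 = (p+1)³, so p³+k is not a perfect cube. So xy^2z ∉ L.
This contradicts the pumping lemma, so L is not regular.

a^{p³+k}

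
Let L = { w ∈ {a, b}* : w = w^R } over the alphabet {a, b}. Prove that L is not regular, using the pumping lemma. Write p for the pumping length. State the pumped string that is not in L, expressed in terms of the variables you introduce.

a^{p+k} b a^p

Toward a contradiction, assume L is regular with pumping length p.
Take w = a^p b a^p, a palindrome of length 2p+1 ≥ p.
Write w = xyz as guaranteed by the lemma, with |xy| ≤ p and |y| > 0.
Because |xy| ≤ p and w begins with p copies of a, we have y = a^k with 1 ≤ k ≤ p.
Pump with i = 2: xy^2z = a^{p+k} b a^p. Its reverse is a^p b a^{p+k}, which differs from xy^2z since k ≥ 1. So xy^2z is not a palindrome and xy^2z ∉ L.
Contradiction. Therefore L is not regular.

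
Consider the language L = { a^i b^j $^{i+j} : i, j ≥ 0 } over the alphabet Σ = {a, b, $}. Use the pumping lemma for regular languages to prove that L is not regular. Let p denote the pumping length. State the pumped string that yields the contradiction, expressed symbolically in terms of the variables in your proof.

a^{p+k} b^p $^{2p}

Assume L is regular; let p be its pumping constant.
Take w = a^p b^p $^{2p} ∈ L (with i=j=p, i+j=2p), |w| = 4p ≥ p.
By the pumping lemma, w = xyz with |xy| ≤ p and y is nonempty.
Since the first p symbols of w are all a's and |xy| ≤ p, y lies entirely in the leading a-block: y = a^k for some k with 1 ≤ k ≤ p.
Consider xy^2z = a^{p+k} b^p $^{2p}. Now the a- and b-counts sum to 2p+k, but the $-count is 2p ≠ 2p+k. So xy^2z ∉ L.
Contradiction. Therefore L is not regular.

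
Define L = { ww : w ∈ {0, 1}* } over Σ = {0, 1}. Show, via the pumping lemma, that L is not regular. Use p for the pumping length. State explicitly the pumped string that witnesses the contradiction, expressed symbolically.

0^{p+k} 1^p 0^p 1^p

Suppose for contradiction that L is regular, and let p be the pumping length.
Take w = 0^p 1^p 0^p 1^p = uu where u = 0^p1^p; then w ∈ L and |w| = 4p ≥ p.
By the pumping lemma, w = xyz with |xy| ≤ p and y is nonempty.
Because |xy| ≤ p and w begins with p copies of 0, we have y = 0^k with 1 ≤ k ≤ p.
Pump with i = 2: xy^2z = 0^{p+k} 1^p 0^p 1^p, of length 4p+k. Suppose this equals vv. The string starts with 0 and ends with 1, so v does too; thus the boundary between the two copies of v is a 1→0 transition. There is exactly one such transition, at position 2p+k, so |v| = 2p+k and |vv| = 4p+2k ≠ 4p+k since k ≥ 1. So xy^2z ∉ L.
This contradicts the pumping lemma, so L is not regular.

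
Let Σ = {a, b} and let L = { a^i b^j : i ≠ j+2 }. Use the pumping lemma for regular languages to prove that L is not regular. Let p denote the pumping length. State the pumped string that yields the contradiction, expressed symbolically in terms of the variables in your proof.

Suppose for contradiction that L is regular, and let p be the pumping length.
Choose w = a^p b^{p+p!-2}. Since p ≠ (p+p!-2)+2 = p+p!, w ∈ L; and |w| ≥ p.
The pumping lemma gives a decomposition w = xyz where |xy| ≤ p and y is nonempty.
Because |xy| ≤ p and w begins with p copies of a, we have y = a^k with 1 ≤ k ≤ p.
Since 1 ≤ k ≤ p, k divides p!; set t = 1 + p!/k. Then xy^t z has p + (p!/k)·k = p + p! copies of a. Now the a-count is p+p! and (b-count)+2 = (p+p!-2)+2 = p+p!, so i ≠ j+2 fails. So xy^t z = a^{p+p!} b^{p+p!-2} ∉ L.
This contradicts the pumping lemma, so L is not regular.

a^{p+p!} b^{p+p!-2}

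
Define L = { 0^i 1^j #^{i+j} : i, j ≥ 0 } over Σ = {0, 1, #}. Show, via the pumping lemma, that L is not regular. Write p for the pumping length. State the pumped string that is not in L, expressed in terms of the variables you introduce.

0^{p+k} 1^p #^{2p}

Toward a contradiction, assume L is regular with pumping length p.
Take w = 0^p 1^p #^{2p} ∈ L (with i=j=p, i+j=2p), |w| = 4p ≥ p.
By the pumping lemma, w = xyz with |xy| ≤ p and |y| ≥ 1.
Since the first p symbols of w are all 0's and |xy| ≤ p, y lies entirely in the leading 0-block: y = 0^k for some k with 1 ≤ k ≤ p.
Consider xy^2z = 0^{p+k} 1^p #^{2p}. Now the 0- and 1-counts sum to 2p+k, but the #-count is 2p ≠ 2p+k. So xy^2z ∉ L.
Contradiction. Therefore L is not regular.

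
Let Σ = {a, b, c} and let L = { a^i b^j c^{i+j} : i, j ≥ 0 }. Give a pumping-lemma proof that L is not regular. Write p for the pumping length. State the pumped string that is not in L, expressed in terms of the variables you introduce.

Suppose for contradiction that L is regular, and let p be the pumping length.
Take w = a^p b^p c^{2p} ∈ L (with i=j=p, i+j=2p), |w| = 4p ≥ p.
The pumping lemma gives a decomposition w = xyz where |xy| ≤ p and |y| > 0.
Because |xy| ≤ p and w begins with p copies of a, we have y = a^k with 1 ≤ k ≤ p.
Consider xy^2z = a^{p+k} b^p c^{2p}. Now the a- and b-counts sum to 2p+k, but the c-count is 2p ≠ 2p+k. So xy^2z ∉ L.
Contradiction. Therefore L is not regular.

a^{p+k} b^p c^{2p}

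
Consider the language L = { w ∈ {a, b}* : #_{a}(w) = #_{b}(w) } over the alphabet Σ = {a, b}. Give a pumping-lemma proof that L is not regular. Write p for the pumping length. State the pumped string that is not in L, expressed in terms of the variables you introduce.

a^{p+k} b^p

Suppose for contradiction that L is regular, and let p be the pumping length.
Choose w = a^p b^p ∈ L with |w| = 2p ≥ p.
By the pumping lemma, w = xyz with |xy| ≤ p and y is nonempty.
The first p characters of w are a's, so xy (and hence y) consists only of a's. Write y = a^k, 1 ≤ k ≤ p.
Pump with i = 2: xy^2z = a^{p+k} b^p has p+k occurrences of a but only p of b. Since k ≥ 1 the counts differ, so xy^2z ∉ L.
Contradiction. Therefore L is not regular.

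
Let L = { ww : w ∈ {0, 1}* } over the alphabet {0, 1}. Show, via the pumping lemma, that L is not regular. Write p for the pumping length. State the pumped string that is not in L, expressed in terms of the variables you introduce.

0^{p+k} 1^p 0^p 1^p

Assume L is regular. Let p be the pumping length given by the pumping lemma.
Take w = 0^p 1^p 0^p 1^p = uu where u = 0^p1^p; then w ∈ L and |w| = 4p ≥ p.
Write w = xyz as guaranteed by the lemma, with |xy| ≤ p and |y| > 0.
The first p characters of w are 0's, so xy (and hence y) consists only of 0's. Write y = 0^k, 1 ≤ k ≤ p.
Pump with i = 2: xy^2z = 0^{p+k} 1^p 0^p 1^p, of length 4p+k. Suppose this equals vv. The string starts with 0 and ends with 1, so v does too; thus the boundary between the two copies of v is a 1→0 transition. There is exactly one such transition, at position 2p+k, so |v| = 2p+k and |vv| = 4p+2k ≠ 4p+k since k ≥ 1. So xy^2z ∉ L.
This contradicts the pumping lemma, so L is not regular.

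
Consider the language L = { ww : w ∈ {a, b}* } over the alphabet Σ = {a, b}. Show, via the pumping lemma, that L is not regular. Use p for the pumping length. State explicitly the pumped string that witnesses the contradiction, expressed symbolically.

a^{p+k} b^p a^p b^p

Suppose for contradiction that L is regular, and let p be the pumping length.
Take w = a^p b^p a^p b^p = uu where u = a^pb^p; then w ∈ L and |w| = 4p ≥ p.
Write w = xyz as guaranteed by the lemma, with |xy| ≤ p and |y| > 0.
The first p characters of w are a's, so xy (and hence y) consists only of a's. Write y = a^k, 1 ≤ k ≤ p.
Pump with i = 2: xy^2z = a^{p+k} b^p a^p b^p, of length 4p+k. Suppose this equals vv. The string starts with a and ends with b, so v does too; thus the boundary between the two copies of v is a b→a transition. There is exactly one such transition, at position 2p+k, so |v| = 2p+k and |vv| = 4p+2k ≠ 4p+k since k ≥ 1. So xy^2z ∉ L.
Contradiction. Therefore L is not regular.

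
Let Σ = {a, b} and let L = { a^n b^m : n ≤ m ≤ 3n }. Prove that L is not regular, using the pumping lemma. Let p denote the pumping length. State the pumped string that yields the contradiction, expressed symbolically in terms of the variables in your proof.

Suppose for contradiction that L is regular, and let p be the pumping length.
Take w = a^p b^p ∈ L (since p ≤ p ≤ 3p), with |w| = 2p ≥ p.
By the pumping lemma, w = xyz with |xy| ≤ p and |y| ≥ 1.
Because |xy| ≤ p and w begins with p copies of a, we have y = a^k with 1 ≤ k ≤ p.
Pump with i = 2: xy^2z = a^{p+k} b^p. Now n = p+k > p = m, so the condition n ≤ m fails. Thus xy^2z ∉ L.
This contradicts the pumping lemma, so L is not regular.

a^{p+k} b^p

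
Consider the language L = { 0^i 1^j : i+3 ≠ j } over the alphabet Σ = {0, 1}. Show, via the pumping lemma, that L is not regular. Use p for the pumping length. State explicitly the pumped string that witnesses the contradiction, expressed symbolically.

0^{p+p!} 1^{p+p!+3}

Assume L is regular; let p be its pumping constant.
Choose w = 0^p 1^{p+p!+3}. Since p ≠ (p+p!+3)-3 = p+p!, w ∈ L; and |w| ≥ p.
By the pumping lemma, w = xyz with |xy| ≤ p and |y| > 0.
The first p characters of w are 0's, so xy (and hence y) consists only of 0's. Write y = 0^k, 1 ≤ k ≤ p.
Since 1 ≤ k ≤ p, k divides p!; set t = 1 + p!/k. Then xy^t z has p + (p!/k)·k = p + p! copies of 0. Now the 0-count is p+p! and (1-count)-3 = (p+p!+3)-3 = p+p!, so i+3 ≠ j fails. So xy^t z = 0^{p+p!} 1^{p+p!+3} ∉ L.
Contradiction. Therefore L is not regular.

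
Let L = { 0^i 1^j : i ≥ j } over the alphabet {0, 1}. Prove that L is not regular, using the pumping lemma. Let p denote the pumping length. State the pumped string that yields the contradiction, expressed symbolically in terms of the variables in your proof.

Assume L is regular. Let p be the pumping length given by the pumping lemma.
Choose w = 0^p 1^p ∈ L, with |w| = 2p ≥ p.
By the pumping lemma, w = xyz with |xy| ≤ p and y is nonempty.
The first p characters of w are 0's, so xy (and hence y) consists only of 0's. Write y = 0^k, 1 ≤ k ≤ p.
Consider xy^0z = xz = 0^{p-k} 1^p. Since k ≥ 1, the 0-count p-k is less than p, so i ≥ j fails; thus xz ∉ L.
This contradicts the pumping lemma, so L is not regular.

0^{p-k} 1^p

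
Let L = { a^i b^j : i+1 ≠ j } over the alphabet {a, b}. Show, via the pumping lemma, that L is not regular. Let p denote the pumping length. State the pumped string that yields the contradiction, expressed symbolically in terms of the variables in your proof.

a^{p+p!} b^{p+p!+1}

Assume L is regular; let p be its pumping constant.
Choose w = a^p b^{p+p!+1}. Since p ≠ (p+p!+1)-1 = p+p!, w ∈ L; and |w| ≥ p.
By the pumping lemma, w = xyz with |xy| ≤ p and y is nonempty.
The first p characters of w are a's, so xy (and hence y) consists only of a's. Write y = a^k, 1 ≤ k ≤ p.
Since 1 ≤ k ≤ p, k divides p!; set t = 1 + p!/k. Then xy^t z has p + (p!/k)·k = p + p! copies of a. Now the a-count is p+p! and (b-count)-1 = (p+p!+1)-1 = p+p!, so i+1 ≠ j fails. So xy^t z = a^{p+p!} b^{p+p!+1} ∉ L.
Contradiction. Therefore L is not regular.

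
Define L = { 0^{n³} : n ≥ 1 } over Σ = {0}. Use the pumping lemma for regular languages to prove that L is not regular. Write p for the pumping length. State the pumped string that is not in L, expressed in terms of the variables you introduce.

0^{p³+k}

Assume L is regular; let p be its pumping constant.
Take w = 0^{p³} ∈ L with |w| = p³ ≥ p.
By the pumping lemma, w = xyz with |xy| ≤ p and |y| > 0.
Then y = 0^k for some k with 1 ≤ k ≤ p.
Pump with i = 2: xy^2z = 0^{p³+k}. Since 1 ≤ k ≤ p, p³ < p³+k ≤ p³+p < p³+3p²+3p+1 = (p+1)³, so p³+k is not a perfect cube. So xy^2z ∉ L.
This is a contradiction; hence L is not regular.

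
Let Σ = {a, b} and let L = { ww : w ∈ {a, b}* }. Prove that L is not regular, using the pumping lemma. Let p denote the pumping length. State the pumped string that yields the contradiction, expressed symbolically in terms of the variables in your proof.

a^{p+k} b^p a^p b^p

Assume L is regular; let p be its pumping constant.
Take w = a^p b^p a^p b^p = uu where u = a^pb^p; then w ∈ L and |w| = 4p ≥ p.
Write w = xyz as guaranteed by the lemma, with |xy| ≤ p and |y| ≥ 1.
Because |xy| ≤ p and w begins with p copies of a, we have y = a^k with 1 ≤ k ≤ p.
Pump with i = 2: xy^2z = a^{p+k} b^p a^p b^p, of length 4p+k. Suppose this equals vv. The string starts with a and ends with b, so v does too; thus the boundary between the two copies of v is a b→a transition. There is exactly one such transition, at position 2p+k, so |v| = 2p+k and |vv| = 4p+2k ≠ 4p+k since k ≥ 1. So xy^2z ∉ L.
This contradicts the pumping lemma, so L is not regular.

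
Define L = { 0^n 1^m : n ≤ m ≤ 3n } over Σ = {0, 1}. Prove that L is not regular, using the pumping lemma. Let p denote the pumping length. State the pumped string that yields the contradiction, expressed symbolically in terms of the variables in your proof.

Toward a contradiction, assume L is regular with pumping length p.
Take w = 0^p 1^p ∈ L (since p ≤ p ≤ 3p), with |w| = 2p ≥ p.
By the pumping lemma, w = xyz with |xy| ≤ p and y is nonempty.
Since the first p symbols of w are all 0's and |xy| ≤ p, y lies entirely in the leading 0-block: y = 0^k for some k with 1 ≤ k ≤ p.
Pump with i = 2: xy^2z = 0^{p+k} 1^p. Now n = p+k > p = m, so the condition n ≤ m fails. Thus xy^2z ∉ L.
Contradiction. Therefore L is not regular.

0^{p+k} 1^p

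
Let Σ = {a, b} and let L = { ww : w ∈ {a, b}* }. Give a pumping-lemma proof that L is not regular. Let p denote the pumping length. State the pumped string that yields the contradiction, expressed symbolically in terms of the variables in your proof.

a^{p+k} b^p a^p b^p

Assume L is regular; let p be its pumping constant.
Take w = a^p b^p a^p b^p = uu where u = a^pb^p; then w ∈ L and |w| = 4p ≥ p.
Write w = xyz as guaranteed by the lemma, with |xy| ≤ p and y is nonempty.
Because |xy| ≤ p and w begins with p copies of a, we have y = a^k with 1 ≤ k ≤ p.
Pump with i = 2: xy^2z = a^{p+k} b^p a^p b^p, of length 4p+k. Suppose this equals vv. The string starts with a and ends with b, so v does too; thus the boundary between the two copies of v is a b→a transition. There is exactly one such transition, at position 2p+k, so |v| = 2p+k and |vv| = 4p+2k ≠ 4p+k since k ≥ 1. So xy^2z ∉ L.
Contradiction. Therefore L is not regular.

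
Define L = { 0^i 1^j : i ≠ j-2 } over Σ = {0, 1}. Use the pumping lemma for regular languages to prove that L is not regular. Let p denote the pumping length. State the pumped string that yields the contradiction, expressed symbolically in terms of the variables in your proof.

Suppose for contradiction that L is regular, and let p be the pumping length.
Choose w = 0^p 1^{p+p!+2}. Since p ≠ (p+p!+2)-2 = p+p!, w ∈ L; and |w| ≥ p.
The pumping lemma gives a decomposition w = xyz where |xy| ≤ p and |y| ≥ 1.
Because |xy| ≤ p and w begins with p copies of 0, we have y = 0^k with 1 ≤ k ≤ p.
Since 1 ≤ k ≤ p, k divides p!; set t = 1 + p!/k. Then xy^t z has p + (p!/k)·k = p + p! copies of 0. Now the 0-count is p+p! and (1-count)-2 = (p+p!+2)-2 = p+p!, so i ≠ j-2 fails. So xy^t z = 0^{p+p!} 1^{p+p!+2} ∉ L.
This contradicts the pumping lemma, so L is not regular.

0^{p+p!} 1^{p+p!+2}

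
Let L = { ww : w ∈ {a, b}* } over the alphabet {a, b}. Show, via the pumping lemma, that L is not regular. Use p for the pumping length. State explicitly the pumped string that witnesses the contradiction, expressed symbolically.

a^{p+k} b^p a^p b^p

Suppose for contradiction that L is regular, and let p be the pumping length.
Take w = a^p b^p a^p b^p = uu where u = a^pb^p; then w ∈ L and |w| = 4p ≥ p.
By the pumping lemma, w = xyz with |xy| ≤ p and |y| > 0.
Because |xy| ≤ p and w begins with p copies of a, we have y = a^k with 1 ≤ k ≤ p.
Pump with i = 2: xy^2z = a^{p+k} b^p a^p b^p, of length 4p+k. Suppose this equals vv. The string starts with a and ends with b, so v does too; thus the boundary between the two copies of v is a b→a transition. There is exactly one such transition, at position 2p+k, so |v| = 2p+k and |vv| = 4p+2k ≠ 4p+k since k ≥ 1. So xy^2z ∉ L.
Contradiction. Therefore L is not regular.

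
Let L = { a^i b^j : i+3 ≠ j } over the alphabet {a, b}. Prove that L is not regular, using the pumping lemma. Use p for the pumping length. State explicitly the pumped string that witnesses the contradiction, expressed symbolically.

Suppose for contradiction that L is regular, and let p be the pumping length.
Choose w = a^p b^{p+p!+3}. Since p ≠ (p+p!+3)-3 = p+p!, w ∈ L; and |w| ≥ p.
By the pumping lemma, w = xyz with |xy| ≤ p and |y| > 0.
Because |xy| ≤ p and w begins with p copies of a, we have y = a^k with 1 ≤ k ≤ p.
Since 1 ≤ k ≤ p, k divides p!; set t = 1 + p!/k. Then xy^t z has p + (p!/k)·k = p + p! copies of a. Now the a-count is p+p! and (b-count)-3 = (p+p!+3)-3 = p+p!, so i+3 ≠ j fails. So xy^t z = a^{p+p!} b^{p+p!+3} ∉ L.
This contradicts the pumping lemma, so L is not regular.

a^{p+p!} b^{p+p!+3}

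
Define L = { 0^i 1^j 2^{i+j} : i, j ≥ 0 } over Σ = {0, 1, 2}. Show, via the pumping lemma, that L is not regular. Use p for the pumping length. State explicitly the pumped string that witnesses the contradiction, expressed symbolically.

0^{p+k} 1^p 2^{2p}

Assume L is regular. Let p be the pumping length given by the pumping lemma.
Take w = 0^p 1^p 2^{2p} ∈ L (with i=j=p, i+j=2p), |w| = 4p ≥ p.
The pumping lemma gives a decomposition w = xyz where |xy| ≤ p and |y| > 0.
The first p characters of w are 0's, so xy (and hence y) consists only of 0's. Write y = 0^k, 1 ≤ k ≤ p.
Consider xy^2z = 0^{p+k} 1^p 2^{2p}. Now the 0- and 1-counts sum to 2p+k, but the 2-count is 2p ≠ 2p+k. So xy^2z ∉ L.
This contradicts the pumping lemma, so L is not regular.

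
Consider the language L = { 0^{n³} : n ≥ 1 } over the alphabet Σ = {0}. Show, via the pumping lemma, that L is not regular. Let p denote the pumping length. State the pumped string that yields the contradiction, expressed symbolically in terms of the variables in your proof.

0^{p³+k}

Toward a contradiction, assume L is regular with pumping length p.
Take w = 0^{p³} ∈ L with |w| = p³ ≥ p.
By the pumping lemma, w = xyz with |xy| ≤ p and y is nonempty.
Then y = 0^k for some k with 1 ≤ k ≤ p.
Pump with i = 2: xy^2z = 0^{p³+k}. Since 1 ≤ k ≤ p, p³ < p³+k ≤ p³+p < p³+3p²+3p+1 = (p+1)³, so p³+k is not a perfect cube. So xy^2z ∉ L.
This is a contradiction; hence L is not regular.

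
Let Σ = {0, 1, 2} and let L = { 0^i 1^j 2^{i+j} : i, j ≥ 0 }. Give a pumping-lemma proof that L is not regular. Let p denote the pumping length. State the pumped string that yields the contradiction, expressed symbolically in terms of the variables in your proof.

Toward a contradiction, assume L is regular with pumping length p.
Take w = 0^p 1^p 2^{2p} ∈ L (with i=j=p, i+j=2p), |w| = 4p ≥ p.
The pumping lemma gives a decomposition w = xyz where |xy| ≤ p and y is nonempty.
Because |xy| ≤ p and w begins with p copies of 0, we have y = 0^k with 1 ≤ k ≤ p.
Consider xy^2z = 0^{p+k} 1^p 2^{2p}. Now the 0- and 1-counts sum to 2p+k, but the 2-count is 2p ≠ 2p+k. So xy^2z ∉ L.
Contradiction. Therefore L is not regular.

0^{p+k} 1^p 2^{2p}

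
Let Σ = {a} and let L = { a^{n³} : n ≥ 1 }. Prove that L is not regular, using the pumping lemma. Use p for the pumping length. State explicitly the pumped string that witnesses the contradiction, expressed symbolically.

Assume L is regular. Let p be the pumping length given by the pumping lemma.
Take w = a^{p³} ∈ L with |w| = p³ ≥ p.
By the pumping lemma, w = xyz with |xy| ≤ p and y is nonempty.
Then y = a^k for some k with 1 ≤ k ≤ p.
Pump with i = 2: xy^2z = a^{p³+k}. Since 1 ≤ k ≤ p, p³ < p³+k ≤ p³+p < p³+3p²+3p+1 = (p+1)³, so p³+k is not a perfect cube. So xy^2z ∉ L.
Contradiction. Therefore L is not regular.

a^{p³+k}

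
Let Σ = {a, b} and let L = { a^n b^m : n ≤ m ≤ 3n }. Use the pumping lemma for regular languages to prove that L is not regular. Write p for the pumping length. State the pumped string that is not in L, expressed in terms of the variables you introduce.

a^{p+k} b^p

Suppose for contradiction that L is regular, and let p be the pumping length.
Take w = a^p b^p ∈ L (since p ≤ p ≤ 3p), with |w| = 2p ≥ p.
By the pumping lemma, w = xyz with |xy| ≤ p and |y| ≥ 1.
Since the first p symbols of w are all a's and |xy| ≤ p, y lies entirely in the leading a-block: y = a^k for some k with 1 ≤ k ≤ p.
Pump with i = 2: xy^2z = a^{p+k} b^p. Now n = p+k > p = m, so the condition n ≤ m fails. Thus xy^2z ∉ L.
This is a contradiction; hence L is not regular.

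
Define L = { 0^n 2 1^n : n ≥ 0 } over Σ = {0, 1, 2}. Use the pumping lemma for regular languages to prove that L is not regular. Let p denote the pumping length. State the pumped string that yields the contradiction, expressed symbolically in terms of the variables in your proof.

0^{p+k} 2 1^p

Assume L is regular; let p be its pumping constant.
Take w = 0^p 2 1^p ∈ L with |w| = 2p+1 ≥ p.
By the pumping lemma, w = xyz with |xy| ≤ p and |y| ≥ 1.
The first p characters of w are 0's, so xy (and hence y) consists only of 0's. Write y = 0^k, 1 ≤ k ≤ p.
Pump with i = 2: xy^2z = 0^{p+k} 2 1^p, which would require p+k = p. But k ≥ 1, so xy^2z ∉ L.
This is a contradiction; hence L is not regular.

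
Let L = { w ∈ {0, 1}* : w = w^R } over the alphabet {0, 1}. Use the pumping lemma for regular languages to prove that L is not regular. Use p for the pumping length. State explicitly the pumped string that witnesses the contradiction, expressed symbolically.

0^{p+k} 1 0^p

Assume L is regular; let p be its pumping constant.
Take w = 0^p 1 0^p, a palindrome of length 2p+1 ≥ p.
The pumping lemma gives a decomposition w = xyz where |xy| ≤ p and |y| ≥ 1.
The first p characters of w are 0's, so xy (and hence y) consists only of 0's. Write y = 0^k, 1 ≤ k ≤ p.
Pump with i = 2: xy^2z = 0^{p+k} 1 0^p. Its reverse is 0^p 1 0^{p+k}, which differs from xy^2z since k ≥ 1. So xy^2z is not a palindrome and xy^2z ∉ L.
This is a contradiction; hence L is not regular.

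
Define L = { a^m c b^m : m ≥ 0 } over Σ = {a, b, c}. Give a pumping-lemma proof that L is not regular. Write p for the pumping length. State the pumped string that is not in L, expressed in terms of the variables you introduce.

Assume L is regular; let p be its pumping constant.
Take w = a^p c b^p ∈ L with |w| = 2p+1 ≥ p.
By the pumping lemma, w = xyz with |xy| ≤ p and |y| ≥ 1.
Because |xy| ≤ p and w begins with p copies of a, we have y = a^k with 1 ≤ k ≤ p.
Pump with i = 2: xy^2z = a^{p+k} c b^p, which would require p+k = p. But k ≥ 1, so xy^2z ∉ L.
Contradiction. Therefore L is not regular.

a^{p+k} c b^p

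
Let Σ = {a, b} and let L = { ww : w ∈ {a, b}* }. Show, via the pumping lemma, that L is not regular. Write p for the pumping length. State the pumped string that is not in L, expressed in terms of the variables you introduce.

Suppose for contradiction that L is regular, and let p be the pumping length.
Take w = a^p b^p a^p b^p = uu where u = a^pb^p; then w ∈ L and |w| = 4p ≥ p.
Write w = xyz as guaranteed by the lemma, with |xy| ≤ p and |y| > 0.
Since the first p symbols of w are all a's and |xy| ≤ p, y lies entirely in the leading a-block: y = a^k for some k with 1 ≤ k ≤ p.
Pump with i = 2: xy^2z = a^{p+k} b^p a^p b^p, of length 4p+k. Suppose this equals vv. The string starts with a and ends with b, so v does too; thus the boundary between the two copies of v is a b→a transition. There is exactly one such transition, at position 2p+k, so |v| = 2p+k and |vv| = 4p+2k ≠ 4p+k since k ≥ 1. So xy^2z ∉ L.
Contradiction. Therefore L is not regular.

a^{p+k} b^p a^p b^p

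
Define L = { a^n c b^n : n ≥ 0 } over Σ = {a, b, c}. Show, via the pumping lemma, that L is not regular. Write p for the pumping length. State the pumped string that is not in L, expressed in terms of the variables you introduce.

Assume L is regular; let p be its pumping constant.
Take w = a^p c b^p ∈ L with |w| = 2p+1 ≥ p.
By the pumping lemma, w = xyz with |xy| ≤ p and y is nonempty.
The first p characters of w are a's, so xy (and hence y) consists only of a's. Write y = a^k, 1 ≤ k ≤ p.
Pump with i = 2: xy^2z = a^{p+k} c b^p, which would require p+k = p. But k ≥ 1, so xy^2z ∉ L.
Contradiction. Therefore L is not regular.

a^{p+k} c b^p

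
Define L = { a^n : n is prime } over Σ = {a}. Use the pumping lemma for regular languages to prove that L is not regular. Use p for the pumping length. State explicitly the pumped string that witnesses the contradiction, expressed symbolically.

Assume L is regular. Let p be the pumping length given by the pumping lemma.
Let q be a prime with q ≥ p+2 (infinitely many primes exist), and take w = a^q ∈ L with |w| = q ≥ p.
Write w = xyz as guaranteed by the lemma, with |xy| ≤ p and |y| > 0.
Then y = a^k for some k with 1 ≤ k ≤ p.
Since 1 ≤ k ≤ p, |xz| = q-k. Pump with i = q+1: |xy^{q+1}z| = (q-k)+(q+1)k = q+qk = q(1+k), which is composite (both factors ≥ 2). So xy^{q+1}z = a^{q(1+k)} ∉ L.
This is a contradiction; hence L is not regular.

a^{q(1+k)}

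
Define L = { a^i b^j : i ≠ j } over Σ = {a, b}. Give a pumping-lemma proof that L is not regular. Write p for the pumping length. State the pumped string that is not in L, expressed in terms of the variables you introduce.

Toward a contradiction, assume L is regular with pumping length p.
Choose w = a^p b^{p+p!}. Since p ≠ p+p!, w ∈ L; and |w| ≥ p.
Write w = xyz as guaranteed by the lemma, with |xy| ≤ p and |y| ≥ 1.
Since the first p symbols of w are all a's and |xy| ≤ p, y lies entirely in the leading a-block: y = a^k for some k with 1 ≤ k ≤ p.
Since 1 ≤ k ≤ p, k divides p!; set t = 1 + p!/k. Then xy^t z has p + (p!/k)·k = p + p! copies of a. Now the a-count equals the b-count, so i ≠ j fails. So xy^t z = a^{p+p!} b^{p+p!} ∉ L.
Contradiction. Therefore L is not regular.

a^{p+p!} b^{p+p!}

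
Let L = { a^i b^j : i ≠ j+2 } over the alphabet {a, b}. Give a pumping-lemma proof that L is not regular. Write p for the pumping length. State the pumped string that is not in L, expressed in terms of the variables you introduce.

Suppose for contradiction that L is regular, and let p be the pumping length.
Choose w = a^p b^{p+p!-2}. Since p ≠ (p+p!-2)+2 = p+p!, w ∈ L; and |w| ≥ p.
By the pumping lemma, w = xyz with |xy| ≤ p and y is nonempty.
The first p characters of w are a's, so xy (and hence y) consists only of a's. Write y = a^k, 1 ≤ k ≤ p.
Since 1 ≤ k ≤ p, k divides p!; set t = 1 + p!/k. Then xy^t z has p + (p!/k)·k = p + p! copies of a. Now the a-count is p+p! and (b-count)+2 = (p+p!-2)+2 = p+p!, so i ≠ j+2 fails. So xy^t z = a^{p+p!} b^{p+p!-2} ∉ L.
This contradicts the pumping lemma, so L is not regular.

a^{p+p!} b^{p+p!-2}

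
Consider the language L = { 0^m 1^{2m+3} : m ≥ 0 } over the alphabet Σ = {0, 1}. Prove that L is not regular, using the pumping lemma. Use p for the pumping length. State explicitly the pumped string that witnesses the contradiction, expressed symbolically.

0^{p+k} 1^{2p+3}

Assume L is regular. Let p be the pumping length given by the pumping lemma.
Choose w = 0^p 1^{2p+3}, which is in L with |w| = 3p+3 ≥ p.
The pumping lemma gives a decomposition w = xyz where |xy| ≤ p and y is nonempty.
Because |xy| ≤ p and w begins with p copies of 0, we have y = 0^k with 1 ≤ k ≤ p.
Pump with i = 2: xy^2z = 0^{p+k} 1^{2p+3}. For this to lie in L we would need 2p+3 = 2(p+k)+3, which forces k = 0. But k ≥ 1, so xy^2z ∉ L.
This is a contradiction; hence L is not regular.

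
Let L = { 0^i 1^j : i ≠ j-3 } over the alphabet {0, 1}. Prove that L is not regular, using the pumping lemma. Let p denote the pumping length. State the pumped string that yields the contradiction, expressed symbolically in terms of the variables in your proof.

0^{p+p!} 1^{p+p!+3}

Assume L is regular. Let p be the pumping length given by the pumping lemma.
Choose w = 0^p 1^{p+p!+3}. Since p ≠ (p+p!+3)-3 = p+p!, w ∈ L; and |w| ≥ p.
Write w = xyz as guaranteed by the lemma, with |xy| ≤ p and |y| ≥ 1.
Since the first p symbols of w are all 0's and |xy| ≤ p, y lies entirely in the leading 0-block: y = 0^k for some k with 1 ≤ k ≤ p.
Since 1 ≤ k ≤ p, k divides p!; set t = 1 + p!/k. Then xy^t z has p + (p!/k)·k = p + p! copies of 0. Now the 0-count is p+p! and (1-count)-3 = (p+p!+3)-3 = p+p!, so i ≠ j-3 fails. So xy^t z = 0^{p+p!} 1^{p+p!+3} ∉ L.
Contradiction. Therefore L is not regular.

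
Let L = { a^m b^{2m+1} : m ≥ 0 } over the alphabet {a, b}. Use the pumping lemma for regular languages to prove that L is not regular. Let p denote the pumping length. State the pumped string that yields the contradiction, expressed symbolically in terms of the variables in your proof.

a^{p+k} b^{2p+1}

Suppose for contradiction that L is regular, and let p be the pumping length.
Let w = a^p b^{2p+1} ∈ L; note |w| = 3p+1 ≥ p.
By the pumping lemma, w = xyz with |xy| ≤ p and |y| > 0.
The first p characters of w are a's, so xy (and hence y) consists only of a's. Write y = a^k, 1 ≤ k ≤ p.
Pump with i = 2: xy^2z = a^{p+k} b^{2p+1}. For this to lie in L we would need 2p+1 = 2(p+k)+1, which forces k = 0. But k ≥ 1, so xy^2z ∉ L.
Contradiction. Therefore L is not regular.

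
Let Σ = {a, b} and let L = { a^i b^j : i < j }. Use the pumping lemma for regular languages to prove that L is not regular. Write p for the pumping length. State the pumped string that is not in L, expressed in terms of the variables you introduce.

a^{p+k} b^{p+1}

Toward a contradiction, assume L is regular with pumping length p.
Choose w = a^p b^{p+1} ∈ L, with |w| = 2p+1 ≥ p.
Write w = xyz as guaranteed by the lemma, with |xy| ≤ p and |y| ≥ 1.
Because |xy| ≤ p and w begins with p copies of a, we have y = a^k with 1 ≤ k ≤ p.
Consider xy^2z = a^{p+k} b^{p+1}. Since k ≥ 1, the a-count p+k is at least p+1, so i < j fails; thus xy^2z ∉ L.
This is a contradiction; hence L is not regular.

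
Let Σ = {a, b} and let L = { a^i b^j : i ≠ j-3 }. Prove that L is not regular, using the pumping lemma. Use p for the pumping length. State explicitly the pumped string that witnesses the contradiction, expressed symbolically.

a^{p+p!} b^{p+p!+3}

Suppose for contradiction that L is regular, and let p be the pumping length.
Choose w = a^p b^{p+p!+3}. Since p ≠ (p+p!+3)-3 = p+p!, w ∈ L; and |w| ≥ p.
By the pumping lemma, w = xyz with |xy| ≤ p and |y| ≥ 1.
Since the first p symbols of w are all a's and |xy| ≤ p, y lies entirely in the leading a-block: y = a^k for some k with 1 ≤ k ≤ p.
Since 1 ≤ k ≤ p, k divides p!; set t = 1 + p!/k. Then xy^t z has p + (p!/k)·k = p + p! copies of a. Now the a-count is p+p! and (b-count)-3 = (p+p!+3)-3 = p+p!, so i ≠ j-3 fails. So xy^t z = a^{p+p!} b^{p+p!+3} ∉ L.
This contradicts the pumping lemma, so L is not regular.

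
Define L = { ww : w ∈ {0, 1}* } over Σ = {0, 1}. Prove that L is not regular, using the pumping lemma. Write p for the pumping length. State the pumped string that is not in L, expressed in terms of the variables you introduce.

0^{p+k} 1^p 0^p 1^p

Toward a contradiction, assume L is regular with pumping length p.
Take w = 0^p 1^p 0^p 1^p = uu where u = 0^p1^p; then w ∈ L and |w| = 4p ≥ p.
By the pumping lemma, w = xyz with |xy| ≤ p and |y| ≥ 1.
The first p characters of w are 0's, so xy (and hence y) consists only of 0's. Write y = 0^k, 1 ≤ k ≤ p.
Pump with i = 2: xy^2z = 0^{p+k} 1^p 0^p 1^p, of length 4p+k. Suppose this equals vv. The string starts with 0 and ends with 1, so v does too; thus the boundary between the two copies of v is a 1→0 transition. There is exactly one such transition, at position 2p+k, so |v| = 2p+k and |vv| = 4p+2k ≠ 4p+k since k ≥ 1. So xy^2z ∉ L.
This contradicts the pumping lemma, so L is not regular.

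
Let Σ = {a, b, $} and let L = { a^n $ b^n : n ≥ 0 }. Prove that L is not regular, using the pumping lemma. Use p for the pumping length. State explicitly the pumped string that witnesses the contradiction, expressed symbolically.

Assume L is regular. Let p be the pumping length given by the pumping lemma.
Take w = a^p $ b^p ∈ L with |w| = 2p+1 ≥ p.
By the pumping lemma, w = xyz with |xy| ≤ p and |y| > 0.
Since the first p symbols of w are all a's and |xy| ≤ p, y lies entirely in the leading a-block: y = a^k for some k with 1 ≤ k ≤ p.
Pump with i = 2: xy^2z = a^{p+k} $ b^p, which would require p+k = p. But k ≥ 1, so xy^2z ∉ L.
This is a contradiction; hence L is not regular.

a^{p+k} $ b^p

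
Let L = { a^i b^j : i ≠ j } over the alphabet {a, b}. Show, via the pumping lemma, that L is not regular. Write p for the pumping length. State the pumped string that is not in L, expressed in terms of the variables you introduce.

a^{p+p!} b^{p+p!}

Toward a contradiction, assume L is regular with pumping length p.
Choose w = a^p b^{p+p!}. Since p ≠ p+p!, w ∈ L; and |w| ≥ p.
By the pumping lemma, w = xyz with |xy| ≤ p and |y| ≥ 1.
The first p characters of w are a's, so xy (and hence y) consists only of a's. Write y = a^k, 1 ≤ k ≤ p.
Since 1 ≤ k ≤ p, k divides p!; set t = 1 + p!/k. Then xy^t z has p + (p!/k)·k = p + p! copies of a. Now the a-count equals the b-count, so i ≠ j fails. So xy^t z = a^{p+p!} b^{p+p!} ∉ L.
This contradicts the pumping lemma, so L is not regular.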